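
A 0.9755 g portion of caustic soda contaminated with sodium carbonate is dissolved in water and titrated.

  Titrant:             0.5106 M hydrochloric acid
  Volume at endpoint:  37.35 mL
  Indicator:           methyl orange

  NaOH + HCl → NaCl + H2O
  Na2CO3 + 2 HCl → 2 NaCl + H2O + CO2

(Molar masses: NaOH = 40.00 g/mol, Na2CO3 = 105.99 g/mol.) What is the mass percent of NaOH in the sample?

11.10 %

n(HCl) = 0.03735 × 0.5106 = 0.01907 mol
Let x = n(NaOH), y = n(Na2CO3).
Titrant: 1x + 2y = 0.01907;  mass: 40.00x + 105.99y = 0.9755
Solving, x = 2.706 × 10^-3 mol, y = 8.183 × 10^-3 mol
mass of NaOH = 2.706 × 10^-3 × 40.00 = 0.1082 g
% NaOH = 0.1082 / 0.9755 × 100 = 11.10 %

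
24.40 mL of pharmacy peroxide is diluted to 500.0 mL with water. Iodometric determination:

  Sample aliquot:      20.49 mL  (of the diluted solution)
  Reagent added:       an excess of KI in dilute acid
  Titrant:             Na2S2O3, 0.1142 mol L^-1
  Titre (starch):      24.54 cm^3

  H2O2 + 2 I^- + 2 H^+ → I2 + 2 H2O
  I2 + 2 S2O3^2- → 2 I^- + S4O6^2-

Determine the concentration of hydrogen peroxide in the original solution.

1.401 mol/L

n(S2O3^2-) = 0.02454 × 0.1142 = 2.802 × 10^-3 mol
n(I2) = n(S2O3^2-)/2 = 1.401 × 10^-3 mol
n(H2O2) in the aliquot = 1.401 × 10^-3 mol (1:1 ratio)
[H2O2]_dilute = 1.401 × 10^-3 / 0.02049 = 0.06839 mol/L
[H2O2]_original = 0.06839 × 500.0/24.40 = 1.401 mol/L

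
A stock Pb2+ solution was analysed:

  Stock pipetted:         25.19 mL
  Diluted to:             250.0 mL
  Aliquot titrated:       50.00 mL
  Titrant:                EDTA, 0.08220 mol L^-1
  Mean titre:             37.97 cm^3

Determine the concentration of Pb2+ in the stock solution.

Pb^2+ + EDTA^4- → [Pb(EDTA)]^2-
n(EDTA) = 0.03797 × 0.08220 = 3.121 × 10^-3 mol
n(Pb2+) in the aliquot = 3.121 × 10^-3 mol (1:1 ratio)
[Pb2+]_dilute = 3.121 × 10^-3 / 0.05000 = 0.06242 mol/L
Dilution factor = 250.0 / 25.19 = 9.925
[Pb2+]_stock = 0.06242 × 9.925 = 0.6195 mol/L

0.6195 mol/L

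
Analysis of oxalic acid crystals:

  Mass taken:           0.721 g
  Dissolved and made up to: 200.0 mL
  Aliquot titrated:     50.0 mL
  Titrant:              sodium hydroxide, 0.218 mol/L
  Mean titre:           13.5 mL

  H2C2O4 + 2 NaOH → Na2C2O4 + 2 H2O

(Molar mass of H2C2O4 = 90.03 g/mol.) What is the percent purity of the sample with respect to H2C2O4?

n(NaOH) per titration = 0.0135 × 0.218 = 2.94 × 10^-3 mol
From the 1:2 ratio, n(H2C2O4) in each aliquot = 1/2 × 2.94 × 10^-3 = 1.47 × 10^-3 mol
n(H2C2O4) in the whole flask = 1.47 × 10^-3 × 200.0/50.0 = 5.89 × 10^-3 mol
mass of H2C2O4 = 5.89 × 10^-3 × 90.03 = 0.530 g
% H2C2O4 = 0.530 / 0.721 × 100 = 73.5 %

73.5 %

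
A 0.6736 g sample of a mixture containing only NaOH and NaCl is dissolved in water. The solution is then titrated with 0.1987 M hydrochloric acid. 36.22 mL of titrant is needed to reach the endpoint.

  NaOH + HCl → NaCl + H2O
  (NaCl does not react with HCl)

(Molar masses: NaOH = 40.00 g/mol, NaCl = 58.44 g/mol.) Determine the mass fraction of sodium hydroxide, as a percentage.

42.74 %

n(HCl) = 0.03622 × 0.1987 = 7.197 × 10^-3 mol
Let x = n(NaOH), y = n(NaCl).
Titrant: 1x = 7.197 × 10^-3;  mass: 40.00x + 58.44y = 0.6736
Solving, x = 7.197 × 10^-3 mol, y = 6.600 × 10^-3 mol
mass of NaOH = 7.197 × 10^-3 × 40.00 = 0.2879 g
% NaOH = 0.2879 / 0.6736 × 100 = 42.74 %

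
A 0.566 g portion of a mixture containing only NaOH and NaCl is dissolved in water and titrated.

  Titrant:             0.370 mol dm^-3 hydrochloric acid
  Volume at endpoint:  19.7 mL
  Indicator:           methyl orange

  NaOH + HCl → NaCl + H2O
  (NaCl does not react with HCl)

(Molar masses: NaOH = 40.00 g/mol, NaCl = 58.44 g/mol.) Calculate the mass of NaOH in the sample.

n(HCl) = 0.0197 × 0.370 = 7.29 × 10^-3 mol
Let x = n(NaOH), y = n(NaCl).
Titrant: 1x = 7.29 × 10^-3;  mass: 40.00x + 58.44y = 0.566
Solving, x = 7.29 × 10^-3 mol, y = 4.70 × 10^-3 mol
mass of NaOH = 7.29 × 10^-3 × 40.00 = 0.292 g

0.292 g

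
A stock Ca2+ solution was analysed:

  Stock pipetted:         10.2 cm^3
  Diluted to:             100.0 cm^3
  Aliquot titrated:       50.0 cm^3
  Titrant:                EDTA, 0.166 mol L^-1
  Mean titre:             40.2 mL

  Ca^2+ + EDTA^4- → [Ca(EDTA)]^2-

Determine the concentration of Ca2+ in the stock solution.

n(EDTA) = 0.0402 × 0.166 = 6.67 × 10^-3 mol
n(Ca2+) in the aliquot = 6.67 × 10^-3 mol (1:1 ratio)
[Ca2+]_dilute = 6.67 × 10^-3 / 0.0500 = 0.133 mol/L
Dilution factor = 100.0 / 10.2 = 9.804
[Ca2+]_stock = 0.133 × 9.804 = 1.31 mol/L

1.31 mol/L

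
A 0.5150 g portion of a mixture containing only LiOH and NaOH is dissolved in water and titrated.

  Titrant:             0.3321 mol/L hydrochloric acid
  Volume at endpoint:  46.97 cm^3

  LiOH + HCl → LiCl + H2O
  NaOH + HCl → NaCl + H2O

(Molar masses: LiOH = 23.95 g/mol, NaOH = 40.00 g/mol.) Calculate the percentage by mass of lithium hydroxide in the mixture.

31.57 %

n(HCl) = 0.04697 × 0.3321 = 0.01560 mol
Let x = n(LiOH), y = n(NaOH).
Titrant: 1x + 1y = 0.01560;  mass: 23.95x + 40.00y = 0.5150
Solving, x = 6.788 × 10^-3 mol, y = 8.811 × 10^-3 mol
mass of LiOH = 6.788 × 10^-3 × 23.95 = 0.1626 g
% LiOH = 0.1626 / 0.5150 × 100 = 31.57 %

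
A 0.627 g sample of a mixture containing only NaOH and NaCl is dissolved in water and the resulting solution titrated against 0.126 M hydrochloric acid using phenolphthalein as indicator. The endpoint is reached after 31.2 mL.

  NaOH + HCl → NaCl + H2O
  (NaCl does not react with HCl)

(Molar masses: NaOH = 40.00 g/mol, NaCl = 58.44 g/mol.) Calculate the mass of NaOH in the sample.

0.157 g

n(HCl) = 0.0312 × 0.126 = 3.93 × 10^-3 mol
Let x = n(NaOH), y = n(NaCl).
Titrant: 1x = 3.93 × 10^-3;  mass: 40.00x + 58.44y = 0.627
Solving, x = 3.93 × 10^-3 mol, y = 8.04 × 10^-3 mol
mass of NaOH = 3.93 × 10^-3 × 40.00 = 0.157 g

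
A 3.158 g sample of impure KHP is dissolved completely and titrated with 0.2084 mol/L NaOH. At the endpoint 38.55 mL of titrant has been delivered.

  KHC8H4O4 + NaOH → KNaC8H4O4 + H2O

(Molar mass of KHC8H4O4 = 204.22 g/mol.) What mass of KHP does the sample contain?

1.641 g

n(NaOH) = 0.03855 L × 0.2084 mol/L = 8.034 × 10^-3 mol
n(KHC8H4O4) = 8.034 × 10^-3 mol (1:1 ratio)
mass of KHC8H4O4 = 8.034 × 10^-3 × 204.22 g/mol = 1.641 g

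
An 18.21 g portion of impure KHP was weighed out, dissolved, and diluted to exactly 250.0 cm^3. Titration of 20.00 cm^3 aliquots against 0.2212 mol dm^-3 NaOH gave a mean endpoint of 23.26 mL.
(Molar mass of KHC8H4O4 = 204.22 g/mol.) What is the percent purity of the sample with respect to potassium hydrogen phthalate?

KHC8H4O4 + NaOH → KNaC8H4O4 + H2O
n(NaOH) per titration = 0.02326 × 0.2212 = 5.145 × 10^-3 mol
n(KHC8H4O4) in each aliquot = 5.145 × 10^-3 mol (1:1 ratio)
n(KHC8H4O4) in the whole flask = 5.145 × 10^-3 × 250.0/20.00 = 0.06431 mol
mass of KHC8H4O4 = 0.06431 × 204.22 = 13.13 g
% KHC8H4O4 = 13.13 / 18.21 × 100 = 72.13 %

72.13 %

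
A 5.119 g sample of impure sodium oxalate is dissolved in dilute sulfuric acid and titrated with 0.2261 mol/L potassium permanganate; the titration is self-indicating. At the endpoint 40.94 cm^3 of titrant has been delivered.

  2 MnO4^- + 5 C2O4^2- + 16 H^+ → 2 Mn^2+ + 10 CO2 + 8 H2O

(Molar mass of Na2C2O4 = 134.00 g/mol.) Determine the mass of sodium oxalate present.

3.101 g

n(KMnO4) = 0.04094 L × 0.2261 mol/L = 9.257 × 10^-3 mol
From the 5:2 ratio, n(Na2C2O4) = 5/2 × 9.257 × 10^-3 = 0.02314 mol
mass of Na2C2O4 = 0.02314 × 134.00 g/mol = 3.101 g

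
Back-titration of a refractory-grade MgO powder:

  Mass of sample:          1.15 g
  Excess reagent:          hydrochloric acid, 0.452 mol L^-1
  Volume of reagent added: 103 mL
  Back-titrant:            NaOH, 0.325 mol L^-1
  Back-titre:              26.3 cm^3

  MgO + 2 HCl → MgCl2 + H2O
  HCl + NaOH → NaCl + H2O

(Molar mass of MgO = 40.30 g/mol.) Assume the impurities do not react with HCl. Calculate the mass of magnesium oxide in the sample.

n(HCl) added = 0.103 × 0.452 = 0.0466 mol
n(NaOH) used in back-titration = 0.0263 × 0.325 = 8.55 × 10^-3 mol
n(HCl) left over = 8.55 × 10^-3 mol (1:1 ratio)
n(HCl) consumed by analyte = 0.0466 − 8.55 × 10^-3 = 0.0380 mol
From the 1:2 ratio, n(MgO) = 1/2 × 0.0380 = 0.0190 mol
mass of MgO = 0.0190 × 40.30 = 0.766 g

0.766 g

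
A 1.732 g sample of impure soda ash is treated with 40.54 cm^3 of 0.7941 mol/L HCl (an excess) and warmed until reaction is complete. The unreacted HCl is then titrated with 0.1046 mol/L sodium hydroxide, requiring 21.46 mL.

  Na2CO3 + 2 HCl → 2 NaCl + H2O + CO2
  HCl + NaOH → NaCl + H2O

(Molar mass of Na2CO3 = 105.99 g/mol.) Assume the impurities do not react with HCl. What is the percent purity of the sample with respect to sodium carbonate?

n(HCl) added = 0.04054 × 0.7941 = 0.03219 mol
n(NaOH) used in back-titration = 0.02146 × 0.1046 = 2.245 × 10^-3 mol
n(HCl) left over = 2.245 × 10^-3 mol (1:1 ratio)
n(HCl) consumed by analyte = 0.03219 − 2.245 × 10^-3 = 0.02995 mol
From the 1:2 ratio, n(Na2CO3) = 1/2 × 0.02995 = 0.01497 mol
mass of Na2CO3 = 0.01497 × 105.99 = 1.587 g
% Na2CO3 = 1.587 / 1.732 × 100 = 91.63 %

91.63 %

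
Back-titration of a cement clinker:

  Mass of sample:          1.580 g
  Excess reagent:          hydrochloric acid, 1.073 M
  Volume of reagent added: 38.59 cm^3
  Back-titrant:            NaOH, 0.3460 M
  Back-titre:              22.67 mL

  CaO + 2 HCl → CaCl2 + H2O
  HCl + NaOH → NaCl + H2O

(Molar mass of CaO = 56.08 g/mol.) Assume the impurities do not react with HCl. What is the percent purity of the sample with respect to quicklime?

59.56 %

n(HCl) added = 0.03859 × 1.073 = 0.04141 mol
n(NaOH) used in back-titration = 0.02267 × 0.3460 = 7.844 × 10^-3 mol
n(HCl) left over = 7.844 × 10^-3 mol (1:1 ratio)
n(HCl) consumed by analyte = 0.04141 − 7.844 × 10^-3 = 0.03356 mol
From the 1:2 ratio, n(CaO) = 1/2 × 0.03356 = 0.01678 mol
mass of CaO = 0.01678 × 56.08 = 0.9411 g
% CaO = 0.9411 / 1.580 × 100 = 59.56 %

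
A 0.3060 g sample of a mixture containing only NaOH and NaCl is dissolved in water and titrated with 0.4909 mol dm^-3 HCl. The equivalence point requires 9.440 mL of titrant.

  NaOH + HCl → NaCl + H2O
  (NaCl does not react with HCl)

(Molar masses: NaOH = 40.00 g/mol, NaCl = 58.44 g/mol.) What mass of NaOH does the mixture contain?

n(HCl) = 0.009440 × 0.4909 = 4.634 × 10^-3 mol
Let x = n(NaOH), y = n(NaCl).
Titrant: 1x = 4.634 × 10^-3;  mass: 40.00x + 58.44y = 0.3060
Solving, x = 4.634 × 10^-3 mol, y = 2.064 × 10^-3 mol
mass of NaOH = 4.634 × 10^-3 × 40.00 = 0.1854 g

0.1854 g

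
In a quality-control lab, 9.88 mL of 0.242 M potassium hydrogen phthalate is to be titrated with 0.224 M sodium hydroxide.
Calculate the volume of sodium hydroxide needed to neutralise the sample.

KHC8H4O4 + NaOH → KNaC8H4O4 + H2O
n(KHC8H4O4) = 0.00988 L × 0.242 mol/L = 2.39 × 10^-3 mol
n(NaOH) = 2.39 × 10^-3 mol (1:1 stoichiometry)
V(NaOH) = 2.39 × 10^-3 mol / 0.224 mol/L = 0.0107 L = 10.7 mL

10.7 mL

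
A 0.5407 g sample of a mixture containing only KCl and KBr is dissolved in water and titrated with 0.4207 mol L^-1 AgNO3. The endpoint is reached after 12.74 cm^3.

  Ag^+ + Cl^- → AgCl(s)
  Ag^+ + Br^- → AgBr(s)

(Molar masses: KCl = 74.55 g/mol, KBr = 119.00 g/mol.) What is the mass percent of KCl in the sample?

30.12 %

n(AgNO3) = 0.01274 × 0.4207 = 5.360 × 10^-3 mol
Let x = n(KCl), y = n(KBr).
Titrant: 1x + 1y = 5.360 × 10^-3;  mass: 74.55x + 119.00y = 0.5407
Solving, x = 2.185 × 10^-3 mol, y = 3.175 × 10^-3 mol
mass of KCl = 2.185 × 10^-3 × 74.55 = 0.1629 g
% KCl = 0.1629 / 0.5407 × 100 = 30.12 %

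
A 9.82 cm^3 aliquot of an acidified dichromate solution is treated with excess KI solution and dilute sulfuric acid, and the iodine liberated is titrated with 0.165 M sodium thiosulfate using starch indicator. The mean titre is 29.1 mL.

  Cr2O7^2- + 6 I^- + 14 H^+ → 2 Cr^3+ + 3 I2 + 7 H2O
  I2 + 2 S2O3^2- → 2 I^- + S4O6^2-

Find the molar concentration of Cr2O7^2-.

n(S2O3^2-) = 0.0291 × 0.165 = 4.80 × 10^-3 mol
n(I2) = n(S2O3^2-)/2 = 2.40 × 10^-3 mol
From the 1:3 ratio, n(Cr2O7^2-) in the aliquot = 1/3 × 2.40 × 10^-3 = 8.00 × 10^-4 mol
[Cr2O7^2-] = 8.00 × 10^-4 / 0.00982 = 0.0815 mol/L

0.0815 M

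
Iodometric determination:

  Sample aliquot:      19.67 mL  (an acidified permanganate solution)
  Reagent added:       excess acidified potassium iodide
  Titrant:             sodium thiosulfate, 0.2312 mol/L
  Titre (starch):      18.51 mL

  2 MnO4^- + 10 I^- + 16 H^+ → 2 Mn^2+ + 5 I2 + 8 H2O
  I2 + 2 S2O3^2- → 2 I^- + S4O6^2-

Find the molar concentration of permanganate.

0.04351 mol/L

n(S2O3^2-) = 0.01851 × 0.2312 = 4.280 × 10^-3 mol
n(I2) = n(S2O3^2-)/2 = 2.140 × 10^-3 mol
From the 2:5 ratio, n(MnO4^-) in the aliquot = 2/5 × 2.140 × 10^-3 = 8.559 × 10^-4 mol
[MnO4^-] = 8.559 × 10^-4 / 0.01967 = 0.04351 mol/L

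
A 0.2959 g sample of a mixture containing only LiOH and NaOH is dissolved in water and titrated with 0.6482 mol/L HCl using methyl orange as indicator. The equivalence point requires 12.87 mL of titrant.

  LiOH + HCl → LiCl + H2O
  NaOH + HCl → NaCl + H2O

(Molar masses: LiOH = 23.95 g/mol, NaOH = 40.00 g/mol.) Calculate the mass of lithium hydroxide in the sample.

n(HCl) = 0.01287 × 0.6482 = 8.342 × 10^-3 mol
Let x = n(LiOH), y = n(NaOH).
Titrant: 1x + 1y = 8.342 × 10^-3;  mass: 23.95x + 40.00y = 0.2959
Solving, x = 2.355 × 10^-3 mol, y = 5.988 × 10^-3 mol
mass of LiOH = 2.355 × 10^-3 × 23.95 = 0.05640 g

0.05640 g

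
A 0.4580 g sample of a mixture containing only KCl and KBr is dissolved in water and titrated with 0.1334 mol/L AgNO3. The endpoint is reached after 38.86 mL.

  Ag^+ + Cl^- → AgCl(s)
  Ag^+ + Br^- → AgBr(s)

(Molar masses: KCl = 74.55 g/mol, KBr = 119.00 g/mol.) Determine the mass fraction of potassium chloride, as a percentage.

n(AgNO3) = 0.03886 × 0.1334 = 5.184 × 10^-3 mol
Let x = n(KCl), y = n(KBr).
Titrant: 1x + 1y = 5.184 × 10^-3;  mass: 74.55x + 119.00y = 0.4580
Solving, x = 3.575 × 10^-3 mol, y = 1.609 × 10^-3 mol
mass of KCl = 3.575 × 10^-3 × 74.55 = 0.2665 g
% KCl = 0.2665 / 0.4580 × 100 = 58.18 %

58.18 %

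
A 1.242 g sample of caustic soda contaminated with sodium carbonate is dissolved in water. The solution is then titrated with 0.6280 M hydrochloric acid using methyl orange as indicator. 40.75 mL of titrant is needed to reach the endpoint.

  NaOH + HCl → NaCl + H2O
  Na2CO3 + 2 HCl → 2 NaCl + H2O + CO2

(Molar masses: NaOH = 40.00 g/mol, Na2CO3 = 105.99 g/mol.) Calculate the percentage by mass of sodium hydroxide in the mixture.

28.30 %

n(HCl) = 0.04075 × 0.6280 = 0.02559 mol
Let x = n(NaOH), y = n(Na2CO3).
Titrant: 1x + 2y = 0.02559;  mass: 40.00x + 105.99y = 1.242
Solving, x = 8.788 × 10^-3 mol, y = 8.402 × 10^-3 mol
mass of NaOH = 8.788 × 10^-3 × 40.00 = 0.3515 g
% NaOH = 0.3515 / 1.242 × 100 = 28.30 %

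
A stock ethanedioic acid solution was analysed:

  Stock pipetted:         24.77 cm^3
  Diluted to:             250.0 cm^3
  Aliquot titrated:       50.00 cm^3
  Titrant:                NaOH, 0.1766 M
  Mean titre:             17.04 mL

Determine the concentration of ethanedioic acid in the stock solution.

H2C2O4 + 2 NaOH → Na2C2O4 + 2 H2O
n(NaOH) = 0.01704 × 0.1766 = 3.009 × 10^-3 mol
From the 1:2 ratio, n(H2C2O4) in the aliquot = 1/2 × 3.009 × 10^-3 = 1.505 × 10^-3 mol
[H2C2O4]_dilute = 1.505 × 10^-3 / 0.05000 = 0.03009 mol/L
Dilution factor = 250.0 / 24.77 = 10.09
[H2C2O4]_stock = 0.03009 × 10.09 = 0.3037 mol/L

0.3037 M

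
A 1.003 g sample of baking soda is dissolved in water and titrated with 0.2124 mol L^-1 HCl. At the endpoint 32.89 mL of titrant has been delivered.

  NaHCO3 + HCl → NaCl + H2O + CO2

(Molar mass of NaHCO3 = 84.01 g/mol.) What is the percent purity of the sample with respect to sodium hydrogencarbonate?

n(HCl) = 0.03289 L × 0.2124 mol/L = 6.986 × 10^-3 mol
n(NaHCO3) = 6.986 × 10^-3 mol (1:1 ratio)
mass of NaHCO3 = 6.986 × 10^-3 × 84.01 g/mol = 0.5869 g
% NaHCO3 = 0.5869 / 1.003 × 100 = 58.51 %

58.51 %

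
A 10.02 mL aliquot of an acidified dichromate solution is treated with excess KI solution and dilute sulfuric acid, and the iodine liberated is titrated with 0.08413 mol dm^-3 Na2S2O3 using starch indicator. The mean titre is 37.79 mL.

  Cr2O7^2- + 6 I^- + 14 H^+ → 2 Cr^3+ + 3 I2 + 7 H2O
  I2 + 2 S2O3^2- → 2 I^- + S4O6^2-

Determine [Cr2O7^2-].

n(S2O3^2-) = 0.03779 × 0.08413 = 3.179 × 10^-3 mol
n(I2) = n(S2O3^2-)/2 = 1.590 × 10^-3 mol
From the 1:3 ratio, n(Cr2O7^2-) in the aliquot = 1/3 × 1.590 × 10^-3 = 5.299 × 10^-4 mol
[Cr2O7^2-] = 5.299 × 10^-4 / 0.01002 = 0.05288 mol/L

0.05288 mol/L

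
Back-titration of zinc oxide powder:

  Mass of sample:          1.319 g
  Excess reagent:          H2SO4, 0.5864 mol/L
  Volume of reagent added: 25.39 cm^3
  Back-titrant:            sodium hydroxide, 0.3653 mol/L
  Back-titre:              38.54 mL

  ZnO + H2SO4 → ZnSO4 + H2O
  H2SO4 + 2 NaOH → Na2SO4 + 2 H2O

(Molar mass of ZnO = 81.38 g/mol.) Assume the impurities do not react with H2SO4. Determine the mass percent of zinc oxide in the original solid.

n(H2SO4) added = 0.02539 × 0.5864 = 0.01489 mol
n(NaOH) used in back-titration = 0.03854 × 0.3653 = 0.01408 mol
From the 1:2 ratio, n(H2SO4) left over = 1/2 × 0.01408 = 7.039 × 10^-3 mol
n(H2SO4) consumed by analyte = 0.01489 − 7.039 × 10^-3 = 7.849 × 10^-3 mol
n(ZnO) = 7.849 × 10^-3 mol (1:1 ratio)
mass of ZnO = 7.849 × 10^-3 × 81.38 = 0.6388 g
% ZnO = 0.6388 / 1.319 × 100 = 48.43 %

48.43 %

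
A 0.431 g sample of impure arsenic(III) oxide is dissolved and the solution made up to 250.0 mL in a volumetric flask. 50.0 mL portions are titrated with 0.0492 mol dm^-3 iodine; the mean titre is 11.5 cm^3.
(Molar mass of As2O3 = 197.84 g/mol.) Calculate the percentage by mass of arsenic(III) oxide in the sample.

64.9 %

As2O3 + 2 I2 + 2 H2O → As2O5 + 4 HI
n(I2) per titration = 0.0115 × 0.0492 = 5.66 × 10^-4 mol
From the 1:2 ratio, n(As2O3) in each aliquot = 1/2 × 5.66 × 10^-4 = 2.83 × 10^-4 mol
n(As2O3) in the whole flask = 2.83 × 10^-4 × 250.0/50.0 = 1.41 × 10^-3 mol
mass of As2O3 = 1.41 × 10^-3 × 197.84 = 0.280 g
% As2O3 = 0.280 / 0.431 × 100 = 64.9 %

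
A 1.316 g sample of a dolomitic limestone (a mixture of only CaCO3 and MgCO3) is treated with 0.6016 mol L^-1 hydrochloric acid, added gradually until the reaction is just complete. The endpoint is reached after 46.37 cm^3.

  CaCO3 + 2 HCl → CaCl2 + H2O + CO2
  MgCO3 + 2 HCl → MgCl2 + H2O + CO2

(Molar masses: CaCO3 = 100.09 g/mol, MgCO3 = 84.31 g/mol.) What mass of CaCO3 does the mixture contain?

n(HCl) = 0.04637 × 0.6016 = 0.02790 mol
Let x = n(CaCO3), y = n(MgCO3).
Titrant: 2x + 2y = 0.02790;  mass: 100.09x + 84.31y = 1.316
Solving, x = 8.874 × 10^-3 mol, y = 5.074 × 10^-3 mol
mass of CaCO3 = 8.874 × 10^-3 × 100.09 = 0.8882 g

0.8882 g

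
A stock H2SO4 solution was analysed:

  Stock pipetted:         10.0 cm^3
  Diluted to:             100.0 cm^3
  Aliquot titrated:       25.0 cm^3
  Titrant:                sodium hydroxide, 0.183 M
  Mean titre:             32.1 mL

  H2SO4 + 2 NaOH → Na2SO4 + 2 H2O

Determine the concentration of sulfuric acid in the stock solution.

1.17 M

n(NaOH) = 0.0321 × 0.183 = 5.87 × 10^-3 mol
From the 1:2 ratio, n(H2SO4) in the aliquot = 1/2 × 5.87 × 10^-3 = 2.94 × 10^-3 mol
[H2SO4]_dilute = 2.94 × 10^-3 / 0.0250 = 0.117 mol/L
Dilution factor = 100.0 / 10.0 = 10.00
[H2SO4]_stock = 0.117 × 10.00 = 1.17 mol/L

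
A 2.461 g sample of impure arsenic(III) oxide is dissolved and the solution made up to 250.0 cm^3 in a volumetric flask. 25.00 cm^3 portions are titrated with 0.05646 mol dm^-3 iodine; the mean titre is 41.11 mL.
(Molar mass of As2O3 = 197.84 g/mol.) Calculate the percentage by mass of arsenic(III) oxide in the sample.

As2O3 + 2 I2 + 2 H2O → As2O5 + 4 HI
n(I2) per titration = 0.04111 × 0.05646 = 2.321 × 10^-3 mol
From the 1:2 ratio, n(As2O3) in each aliquot = 1/2 × 2.321 × 10^-3 = 1.161 × 10^-3 mol
n(As2O3) in the whole flask = 1.161 × 10^-3 × 250.0/25.00 = 0.01161 mol
mass of As2O3 = 0.01161 × 197.84 = 2.296 g
% As2O3 = 2.296 / 2.461 × 100 = 93.30 %

93.30 %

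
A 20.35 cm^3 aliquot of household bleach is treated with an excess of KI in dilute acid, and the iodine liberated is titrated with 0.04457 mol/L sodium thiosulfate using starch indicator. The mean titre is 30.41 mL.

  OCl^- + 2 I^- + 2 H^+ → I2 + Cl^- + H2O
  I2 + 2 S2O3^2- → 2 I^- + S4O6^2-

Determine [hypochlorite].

0.03330 mol/L

n(S2O3^2-) = 0.03041 × 0.04457 = 1.355 × 10^-3 mol
n(I2) = n(S2O3^2-)/2 = 6.777 × 10^-4 mol
n(OCl^-) in the aliquot = 6.777 × 10^-4 mol (1:1 ratio)
[OCl^-] = 6.777 × 10^-4 / 0.02035 = 0.03330 mol/L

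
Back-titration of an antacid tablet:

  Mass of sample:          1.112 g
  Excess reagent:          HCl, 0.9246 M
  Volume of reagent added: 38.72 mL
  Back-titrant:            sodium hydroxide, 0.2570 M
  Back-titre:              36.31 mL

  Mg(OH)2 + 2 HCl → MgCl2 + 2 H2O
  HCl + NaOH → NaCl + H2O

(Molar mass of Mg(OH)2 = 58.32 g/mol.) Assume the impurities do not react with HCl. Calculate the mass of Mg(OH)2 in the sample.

0.7718 g

n(HCl) added = 0.03872 × 0.9246 = 0.03580 mol
n(NaOH) used in back-titration = 0.03631 × 0.2570 = 9.332 × 10^-3 mol
n(HCl) left over = 9.332 × 10^-3 mol (1:1 ratio)
n(HCl) consumed by analyte = 0.03580 − 9.332 × 10^-3 = 0.02647 mol
From the 1:2 ratio, n(Mg(OH)2) = 1/2 × 0.02647 = 0.01323 mol
mass of Mg(OH)2 = 0.01323 × 58.32 = 0.7718 g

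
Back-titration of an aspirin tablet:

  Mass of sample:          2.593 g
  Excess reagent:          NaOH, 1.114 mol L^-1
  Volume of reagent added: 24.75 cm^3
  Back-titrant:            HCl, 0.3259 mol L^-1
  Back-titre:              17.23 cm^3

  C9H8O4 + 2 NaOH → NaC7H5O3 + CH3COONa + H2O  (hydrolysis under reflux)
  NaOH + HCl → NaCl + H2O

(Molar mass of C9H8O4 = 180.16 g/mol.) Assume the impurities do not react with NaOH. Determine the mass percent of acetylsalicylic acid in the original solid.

n(NaOH) added = 0.02475 × 1.114 = 0.02757 mol
n(HCl) used in back-titration = 0.01723 × 0.3259 = 5.615 × 10^-3 mol
n(NaOH) left over = 5.615 × 10^-3 mol (1:1 ratio)
n(NaOH) consumed by analyte = 0.02757 − 5.615 × 10^-3 = 0.02196 mol
From the 1:2 ratio, n(C9H8O4) = 1/2 × 0.02196 = 0.01098 mol
mass of C9H8O4 = 0.01098 × 180.16 = 1.978 g
% C9H8O4 = 1.978 / 2.593 × 100 = 76.28 %

76.28 %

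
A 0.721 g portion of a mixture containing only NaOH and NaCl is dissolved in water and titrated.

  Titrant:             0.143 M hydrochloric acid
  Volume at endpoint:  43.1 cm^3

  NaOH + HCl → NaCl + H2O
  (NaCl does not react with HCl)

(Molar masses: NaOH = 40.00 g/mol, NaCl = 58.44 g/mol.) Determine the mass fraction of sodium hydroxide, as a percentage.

34.2 %

n(HCl) = 0.0431 × 0.143 = 6.16 × 10^-3 mol
Let x = n(NaOH), y = n(NaCl).
Titrant: 1x = 6.16 × 10^-3;  mass: 40.00x + 58.44y = 0.721
Solving, x = 6.16 × 10^-3 mol, y = 8.12 × 10^-3 mol
mass of NaOH = 6.16 × 10^-3 × 40.00 = 0.247 g
% NaOH = 0.247 / 0.721 × 100 = 34.2 %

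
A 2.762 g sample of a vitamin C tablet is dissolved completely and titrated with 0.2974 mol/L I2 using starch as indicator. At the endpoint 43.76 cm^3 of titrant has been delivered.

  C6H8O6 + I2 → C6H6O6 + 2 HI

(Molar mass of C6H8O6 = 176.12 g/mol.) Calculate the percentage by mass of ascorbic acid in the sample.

82.99 %

n(I2) = 0.04376 L × 0.2974 mol/L = 0.01301 mol
n(C6H8O6) = 0.01301 mol (1:1 ratio)
mass of C6H8O6 = 0.01301 × 176.12 g/mol = 2.292 g
% C6H8O6 = 2.292 / 2.762 × 100 = 82.99 %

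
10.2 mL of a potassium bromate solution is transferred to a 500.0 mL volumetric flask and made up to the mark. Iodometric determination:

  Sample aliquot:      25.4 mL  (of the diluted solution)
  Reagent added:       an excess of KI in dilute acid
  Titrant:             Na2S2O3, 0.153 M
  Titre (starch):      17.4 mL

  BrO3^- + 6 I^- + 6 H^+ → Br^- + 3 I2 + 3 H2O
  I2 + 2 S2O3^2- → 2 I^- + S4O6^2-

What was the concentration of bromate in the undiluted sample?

0.856 M

n(S2O3^2-) = 0.0174 × 0.153 = 2.66 × 10^-3 mol
n(I2) = n(S2O3^2-)/2 = 1.33 × 10^-3 mol
From the 1:3 ratio, n(BrO3^-) in the aliquot = 1/3 × 1.33 × 10^-3 = 4.44 × 10^-4 mol
[BrO3^-]_dilute = 4.44 × 10^-4 / 0.0254 = 0.0175 mol/L
[BrO3^-]_original = 0.0175 × 500.0/10.2 = 0.856 mol/L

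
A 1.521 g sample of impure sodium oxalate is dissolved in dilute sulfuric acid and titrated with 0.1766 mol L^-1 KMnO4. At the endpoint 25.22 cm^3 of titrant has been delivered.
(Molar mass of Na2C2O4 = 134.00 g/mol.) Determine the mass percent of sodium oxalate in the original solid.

98.10 %

2 MnO4^- + 5 C2O4^2- + 16 H^+ → 2 Mn^2+ + 10 CO2 + 8 H2O
n(KMnO4) = 0.02522 L × 0.1766 mol/L = 4.454 × 10^-3 mol
From the 5:2 ratio, n(Na2C2O4) = 5/2 × 4.454 × 10^-3 = 0.01113 mol
mass of Na2C2O4 = 0.01113 × 134.00 g/mol = 1.492 g
% Na2C2O4 = 1.492 / 1.521 × 100 = 98.10 %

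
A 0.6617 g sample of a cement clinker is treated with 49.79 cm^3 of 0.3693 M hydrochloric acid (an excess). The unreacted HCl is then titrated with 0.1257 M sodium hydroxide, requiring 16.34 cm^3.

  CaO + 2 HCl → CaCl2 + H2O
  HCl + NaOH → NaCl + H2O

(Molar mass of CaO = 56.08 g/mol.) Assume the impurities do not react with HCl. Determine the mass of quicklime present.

n(HCl) added = 0.04979 × 0.3693 = 0.01839 mol
n(NaOH) used in back-titration = 0.01634 × 0.1257 = 2.054 × 10^-3 mol
n(HCl) left over = 2.054 × 10^-3 mol (1:1 ratio)
n(HCl) consumed by analyte = 0.01839 − 2.054 × 10^-3 = 0.01633 mol
From the 1:2 ratio, n(CaO) = 1/2 × 0.01633 = 8.167 × 10^-3 mol
mass of CaO = 8.167 × 10^-3 × 56.08 = 0.4580 g

0.4580 g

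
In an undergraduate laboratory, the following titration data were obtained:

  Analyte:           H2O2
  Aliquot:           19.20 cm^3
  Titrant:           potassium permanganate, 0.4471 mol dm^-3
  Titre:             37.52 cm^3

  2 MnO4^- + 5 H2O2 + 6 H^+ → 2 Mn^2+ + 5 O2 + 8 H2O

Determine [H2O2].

n(KMnO4) = 0.03752 L × 0.4471 mol/L = 0.01678 mol
From the 5:2 mole ratio, n(H2O2) = 5/2 × 0.01678 = 0.04194 mol
[H2O2] = 0.04194 mol / 0.01920 L = 2.184 mol/L

2.184 mol/L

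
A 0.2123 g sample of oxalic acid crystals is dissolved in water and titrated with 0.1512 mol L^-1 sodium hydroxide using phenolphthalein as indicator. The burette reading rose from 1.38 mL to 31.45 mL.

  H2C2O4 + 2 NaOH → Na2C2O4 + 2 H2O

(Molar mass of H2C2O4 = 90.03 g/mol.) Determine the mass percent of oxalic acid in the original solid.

96.40 %

n(NaOH) = 0.03007 L × 0.1512 mol/L = 4.547 × 10^-3 mol
From the 1:2 ratio, n(H2C2O4) = 1/2 × 4.547 × 10^-3 = 2.273 × 10^-3 mol
mass of H2C2O4 = 2.273 × 10^-3 × 90.03 g/mol = 0.2047 g
% H2C2O4 = 0.2047 / 0.2123 × 100 = 96.40 %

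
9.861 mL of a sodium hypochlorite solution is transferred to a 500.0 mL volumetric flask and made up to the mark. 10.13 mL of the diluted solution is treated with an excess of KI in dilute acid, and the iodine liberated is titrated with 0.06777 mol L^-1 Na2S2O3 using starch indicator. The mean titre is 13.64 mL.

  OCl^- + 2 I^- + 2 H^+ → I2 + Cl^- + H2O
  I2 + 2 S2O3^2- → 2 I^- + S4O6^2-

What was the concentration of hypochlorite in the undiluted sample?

n(S2O3^2-) = 0.01364 × 0.06777 = 9.244 × 10^-4 mol
n(I2) = n(S2O3^2-)/2 = 4.622 × 10^-4 mol
n(OCl^-) in the aliquot = 4.622 × 10^-4 mol (1:1 ratio)
[OCl^-]_dilute = 4.622 × 10^-4 / 0.01013 = 0.04563 mol/L
[OCl^-]_original = 0.04563 × 500.0/9.861 = 2.313 mol/L

2.313 mol/L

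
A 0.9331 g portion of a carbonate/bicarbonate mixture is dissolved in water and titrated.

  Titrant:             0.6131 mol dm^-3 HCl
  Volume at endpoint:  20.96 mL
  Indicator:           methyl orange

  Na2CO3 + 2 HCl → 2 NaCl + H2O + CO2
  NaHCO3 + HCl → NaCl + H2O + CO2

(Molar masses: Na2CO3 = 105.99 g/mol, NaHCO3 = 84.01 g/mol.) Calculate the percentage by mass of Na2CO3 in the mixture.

n(HCl) = 0.02096 × 0.6131 = 0.01285 mol
Let x = n(Na2CO3), y = n(NaHCO3).
Titrant: 2x + 1y = 0.01285;  mass: 105.99x + 84.01y = 0.9331
Solving, x = 2.361 × 10^-3 mol, y = 8.128 × 10^-3 mol
mass of Na2CO3 = 2.361 × 10^-3 × 105.99 = 0.2503 g
% Na2CO3 = 0.2503 / 0.9331 × 100 = 26.82 %

26.82 %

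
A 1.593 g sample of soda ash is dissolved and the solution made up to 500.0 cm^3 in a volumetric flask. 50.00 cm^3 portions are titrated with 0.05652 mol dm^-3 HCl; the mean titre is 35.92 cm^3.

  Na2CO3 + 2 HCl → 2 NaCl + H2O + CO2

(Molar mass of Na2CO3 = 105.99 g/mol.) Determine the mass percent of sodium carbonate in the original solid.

67.54 %

n(HCl) per titration = 0.03592 × 0.05652 = 2.030 × 10^-3 mol
From the 1:2 ratio, n(Na2CO3) in each aliquot = 1/2 × 2.030 × 10^-3 = 1.015 × 10^-3 mol
n(Na2CO3) in the whole flask = 1.015 × 10^-3 × 500.0/50.00 = 0.01015 mol
mass of Na2CO3 = 0.01015 × 105.99 = 1.076 g
% Na2CO3 = 1.076 / 1.593 × 100 = 67.54 %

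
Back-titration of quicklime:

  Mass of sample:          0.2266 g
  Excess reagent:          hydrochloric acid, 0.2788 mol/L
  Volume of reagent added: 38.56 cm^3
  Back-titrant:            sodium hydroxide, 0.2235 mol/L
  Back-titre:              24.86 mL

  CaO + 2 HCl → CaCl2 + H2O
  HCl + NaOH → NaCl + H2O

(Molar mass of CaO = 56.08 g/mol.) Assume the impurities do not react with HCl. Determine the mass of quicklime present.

0.1456 g

n(HCl) added = 0.03856 × 0.2788 = 0.01075 mol
n(NaOH) used in back-titration = 0.02486 × 0.2235 = 5.556 × 10^-3 mol
n(HCl) left over = 5.556 × 10^-3 mol (1:1 ratio)
n(HCl) consumed by analyte = 0.01075 − 5.556 × 10^-3 = 5.194 × 10^-3 mol
From the 1:2 ratio, n(CaO) = 1/2 × 5.194 × 10^-3 = 2.597 × 10^-3 mol
mass of CaO = 2.597 × 10^-3 × 56.08 = 0.1456 g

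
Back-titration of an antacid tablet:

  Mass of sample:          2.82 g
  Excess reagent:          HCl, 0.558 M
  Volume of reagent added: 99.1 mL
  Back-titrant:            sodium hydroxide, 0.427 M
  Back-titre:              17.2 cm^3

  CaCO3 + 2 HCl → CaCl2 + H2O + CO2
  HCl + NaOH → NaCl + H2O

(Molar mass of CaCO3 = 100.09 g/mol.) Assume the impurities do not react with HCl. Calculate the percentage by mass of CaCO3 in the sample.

n(HCl) added = 0.0991 × 0.558 = 0.0553 mol
n(NaOH) used in back-titration = 0.0172 × 0.427 = 7.34 × 10^-3 mol
n(HCl) left over = 7.34 × 10^-3 mol (1:1 ratio)
n(HCl) consumed by analyte = 0.0553 − 7.34 × 10^-3 = 0.0480 mol
From the 1:2 ratio, n(CaCO3) = 1/2 × 0.0480 = 0.0240 mol
mass of CaCO3 = 0.0240 × 100.09 = 2.40 g
% CaCO3 = 2.40 / 2.82 × 100 = 85.1 %

85.1 %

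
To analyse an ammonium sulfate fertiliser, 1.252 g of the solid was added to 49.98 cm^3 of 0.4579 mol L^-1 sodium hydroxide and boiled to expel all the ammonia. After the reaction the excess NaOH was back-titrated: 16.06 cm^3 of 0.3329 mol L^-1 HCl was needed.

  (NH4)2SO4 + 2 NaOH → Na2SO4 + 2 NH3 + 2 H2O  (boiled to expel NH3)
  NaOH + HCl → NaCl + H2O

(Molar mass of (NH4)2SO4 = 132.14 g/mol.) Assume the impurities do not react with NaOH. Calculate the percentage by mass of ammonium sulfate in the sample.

92.56 %

n(NaOH) added = 0.04998 × 0.4579 = 0.02289 mol
n(HCl) used in back-titration = 0.01606 × 0.3329 = 5.346 × 10^-3 mol
n(NaOH) left over = 5.346 × 10^-3 mol (1:1 ratio)
n(NaOH) consumed by analyte = 0.02289 − 5.346 × 10^-3 = 0.01754 mol
From the 1:2 ratio, n((NH4)2SO4) = 1/2 × 0.01754 = 8.770 × 10^-3 mol
mass of (NH4)2SO4 = 8.770 × 10^-3 × 132.14 = 1.159 g
% (NH4)2SO4 = 1.159 / 1.252 × 100 = 92.56 %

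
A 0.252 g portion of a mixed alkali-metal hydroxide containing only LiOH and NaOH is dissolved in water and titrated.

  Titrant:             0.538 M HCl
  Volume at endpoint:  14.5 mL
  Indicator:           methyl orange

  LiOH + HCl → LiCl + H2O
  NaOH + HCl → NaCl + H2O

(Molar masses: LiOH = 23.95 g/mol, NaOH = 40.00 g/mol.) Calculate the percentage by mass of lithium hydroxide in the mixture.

35.6 %

n(HCl) = 0.0145 × 0.538 = 7.80 × 10^-3 mol
Let x = n(LiOH), y = n(NaOH).
Titrant: 1x + 1y = 7.80 × 10^-3;  mass: 23.95x + 40.00y = 0.252
Solving, x = 3.74 × 10^-3 mol, y = 4.06 × 10^-3 mol
mass of LiOH = 3.74 × 10^-3 × 23.95 = 0.0896 g
% LiOH = 0.0896 / 0.252 × 100 = 35.6 %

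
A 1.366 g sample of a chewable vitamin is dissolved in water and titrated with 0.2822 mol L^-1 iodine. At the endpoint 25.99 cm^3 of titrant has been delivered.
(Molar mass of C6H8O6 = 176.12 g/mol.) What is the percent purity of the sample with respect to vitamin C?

C6H8O6 + I2 → C6H6O6 + 2 HI
n(I2) = 0.02599 L × 0.2822 mol/L = 7.334 × 10^-3 mol
n(C6H8O6) = 7.334 × 10^-3 mol (1:1 ratio)
mass of C6H8O6 = 7.334 × 10^-3 × 176.12 g/mol = 1.292 g
% C6H8O6 = 1.292 / 1.366 × 100 = 94.56 %

94.56 %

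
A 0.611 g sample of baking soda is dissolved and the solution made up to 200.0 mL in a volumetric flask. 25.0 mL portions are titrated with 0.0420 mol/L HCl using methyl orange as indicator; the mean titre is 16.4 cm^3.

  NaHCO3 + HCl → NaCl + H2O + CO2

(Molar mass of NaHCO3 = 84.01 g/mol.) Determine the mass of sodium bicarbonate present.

n(HCl) per titration = 0.0164 × 0.0420 = 6.89 × 10^-4 mol
n(NaHCO3) in each aliquot = 6.89 × 10^-4 mol (1:1 ratio)
n(NaHCO3) in the whole flask = 6.89 × 10^-4 × 200.0/25.0 = 5.51 × 10^-3 mol
mass of NaHCO3 = 5.51 × 10^-3 × 84.01 = 0.463 g

0.463 g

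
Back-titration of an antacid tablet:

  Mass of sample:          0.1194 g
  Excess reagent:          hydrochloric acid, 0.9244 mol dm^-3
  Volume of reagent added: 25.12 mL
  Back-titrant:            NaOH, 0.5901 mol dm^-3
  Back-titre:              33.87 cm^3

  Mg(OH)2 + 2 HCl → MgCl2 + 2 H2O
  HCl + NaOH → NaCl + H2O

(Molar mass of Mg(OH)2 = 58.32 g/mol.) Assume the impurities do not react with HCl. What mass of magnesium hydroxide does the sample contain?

n(HCl) added = 0.02512 × 0.9244 = 0.02322 mol
n(NaOH) used in back-titration = 0.03387 × 0.5901 = 0.01999 mol
n(HCl) left over = 0.01999 mol (1:1 ratio)
n(HCl) consumed by analyte = 0.02322 − 0.01999 = 3.234 × 10^-3 mol
From the 1:2 ratio, n(Mg(OH)2) = 1/2 × 3.234 × 10^-3 = 1.617 × 10^-3 mol
mass of Mg(OH)2 = 1.617 × 10^-3 × 58.32 = 0.09431 g

0.09431 g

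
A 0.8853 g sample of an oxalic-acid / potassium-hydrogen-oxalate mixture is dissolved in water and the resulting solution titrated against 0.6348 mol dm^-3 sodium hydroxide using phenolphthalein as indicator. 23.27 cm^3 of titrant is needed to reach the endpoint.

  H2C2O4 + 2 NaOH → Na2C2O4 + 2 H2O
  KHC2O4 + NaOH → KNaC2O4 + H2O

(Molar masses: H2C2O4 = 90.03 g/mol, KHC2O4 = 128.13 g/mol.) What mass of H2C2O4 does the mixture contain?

n(NaOH) = 0.02327 × 0.6348 = 0.01477 mol
Let x = n(H2C2O4), y = n(KHC2O4).
Titrant: 2x + 1y = 0.01477;  mass: 90.03x + 128.13y = 0.8853
Solving, x = 6.060 × 10^-3 mol, y = 2.651 × 10^-3 mol
mass of H2C2O4 = 6.060 × 10^-3 × 90.03 = 0.5456 g

0.5456 g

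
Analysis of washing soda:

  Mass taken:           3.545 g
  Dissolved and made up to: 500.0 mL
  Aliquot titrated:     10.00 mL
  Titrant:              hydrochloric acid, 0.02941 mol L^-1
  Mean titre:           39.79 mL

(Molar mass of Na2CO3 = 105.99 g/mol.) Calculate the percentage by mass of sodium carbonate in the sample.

87.47 %

Na2CO3 + 2 HCl → 2 NaCl + H2O + CO2
n(HCl) per titration = 0.03979 × 0.02941 = 1.170 × 10^-3 mol
From the 1:2 ratio, n(Na2CO3) in each aliquot = 1/2 × 1.170 × 10^-3 = 5.851 × 10^-4 mol
n(Na2CO3) in the whole flask = 5.851 × 10^-4 × 500.0/10.00 = 0.02926 mol
mass of Na2CO3 = 0.02926 × 105.99 = 3.101 g
% Na2CO3 = 3.101 / 3.545 × 100 = 87.47 %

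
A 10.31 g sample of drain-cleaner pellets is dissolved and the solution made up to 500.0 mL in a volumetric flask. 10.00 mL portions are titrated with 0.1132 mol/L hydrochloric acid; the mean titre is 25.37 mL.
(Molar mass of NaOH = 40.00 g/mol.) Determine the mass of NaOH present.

5.744 g

NaOH + HCl → NaCl + H2O
n(HCl) per titration = 0.02537 × 0.1132 = 2.872 × 10^-3 mol
n(NaOH) in each aliquot = 2.872 × 10^-3 mol (1:1 ratio)
n(NaOH) in the whole flask = 2.872 × 10^-3 × 500.0/10.00 = 0.1436 mol
mass of NaOH = 0.1436 × 40.00 = 5.744 g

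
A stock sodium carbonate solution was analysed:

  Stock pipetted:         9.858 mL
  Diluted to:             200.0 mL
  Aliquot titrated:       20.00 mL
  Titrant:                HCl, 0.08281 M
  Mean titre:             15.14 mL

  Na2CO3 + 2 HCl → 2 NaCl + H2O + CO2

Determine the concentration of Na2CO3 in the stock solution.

0.6359 M

n(HCl) = 0.01514 × 0.08281 = 1.254 × 10^-3 mol
From the 1:2 ratio, n(Na2CO3) in the aliquot = 1/2 × 1.254 × 10^-3 = 6.269 × 10^-4 mol
[Na2CO3]_dilute = 6.269 × 10^-4 / 0.02000 = 0.03134 mol/L
Dilution factor = 200.0 / 9.858 = 20.29
[Na2CO3]_stock = 0.03134 × 20.29 = 0.6359 mol/L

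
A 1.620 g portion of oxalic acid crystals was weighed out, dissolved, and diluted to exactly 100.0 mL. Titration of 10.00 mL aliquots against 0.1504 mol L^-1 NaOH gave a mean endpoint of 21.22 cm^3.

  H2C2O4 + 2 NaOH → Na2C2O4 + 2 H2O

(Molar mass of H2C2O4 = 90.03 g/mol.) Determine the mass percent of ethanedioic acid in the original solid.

88.68 %

n(NaOH) per titration = 0.02122 × 0.1504 = 3.191 × 10^-3 mol
From the 1:2 ratio, n(H2C2O4) in each aliquot = 1/2 × 3.191 × 10^-3 = 1.596 × 10^-3 mol
n(H2C2O4) in the whole flask = 1.596 × 10^-3 × 100.0/10.00 = 0.01596 mol
mass of H2C2O4 = 0.01596 × 90.03 = 1.437 g
% H2C2O4 = 1.437 / 1.620 × 100 = 88.68 %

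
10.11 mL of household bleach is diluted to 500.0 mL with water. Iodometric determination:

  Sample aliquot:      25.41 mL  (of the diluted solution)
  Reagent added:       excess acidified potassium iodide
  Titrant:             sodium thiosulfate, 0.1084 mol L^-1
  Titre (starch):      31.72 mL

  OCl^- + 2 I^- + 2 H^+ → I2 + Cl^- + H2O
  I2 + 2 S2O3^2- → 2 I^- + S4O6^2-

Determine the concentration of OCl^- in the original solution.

3.346 mol/L

n(S2O3^2-) = 0.03172 × 0.1084 = 3.438 × 10^-3 mol
n(I2) = n(S2O3^2-)/2 = 1.719 × 10^-3 mol
n(OCl^-) in the aliquot = 1.719 × 10^-3 mol (1:1 ratio)
[OCl^-]_dilute = 1.719 × 10^-3 / 0.02541 = 0.06766 mol/L
[OCl^-]_original = 0.06766 × 500.0/10.11 = 3.346 mol/L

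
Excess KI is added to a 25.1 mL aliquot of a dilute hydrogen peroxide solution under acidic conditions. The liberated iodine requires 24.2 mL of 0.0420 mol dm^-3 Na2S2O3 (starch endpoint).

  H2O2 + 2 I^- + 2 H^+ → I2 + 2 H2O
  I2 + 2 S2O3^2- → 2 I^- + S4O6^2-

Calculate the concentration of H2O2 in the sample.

0.0202 mol/L

n(S2O3^2-) = 0.0242 × 0.0420 = 1.02 × 10^-3 mol
n(I2) = n(S2O3^2-)/2 = 5.08 × 10^-4 mol
n(H2O2) in the aliquot = 5.08 × 10^-4 mol (1:1 ratio)
[H2O2] = 5.08 × 10^-4 / 0.0251 = 0.0202 mol/L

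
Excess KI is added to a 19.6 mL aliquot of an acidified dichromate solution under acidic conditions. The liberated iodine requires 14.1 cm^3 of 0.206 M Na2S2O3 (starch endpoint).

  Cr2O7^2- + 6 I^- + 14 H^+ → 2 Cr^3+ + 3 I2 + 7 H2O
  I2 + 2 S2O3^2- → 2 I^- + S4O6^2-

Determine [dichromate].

n(S2O3^2-) = 0.0141 × 0.206 = 2.90 × 10^-3 mol
n(I2) = n(S2O3^2-)/2 = 1.45 × 10^-3 mol
From the 1:3 ratio, n(Cr2O7^2-) in the aliquot = 1/3 × 1.45 × 10^-3 = 4.84 × 10^-4 mol
[Cr2O7^2-] = 4.84 × 10^-4 / 0.0196 = 0.0247 mol/L

0.0247 M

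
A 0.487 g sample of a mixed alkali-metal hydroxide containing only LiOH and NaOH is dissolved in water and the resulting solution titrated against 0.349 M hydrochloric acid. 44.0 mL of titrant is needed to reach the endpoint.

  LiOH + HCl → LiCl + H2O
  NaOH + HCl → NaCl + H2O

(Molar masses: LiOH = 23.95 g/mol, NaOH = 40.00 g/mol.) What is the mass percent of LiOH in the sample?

39.0 %

n(HCl) = 0.0440 × 0.349 = 0.0154 mol
Let x = n(LiOH), y = n(NaOH).
Titrant: 1x + 1y = 0.0154;  mass: 23.95x + 40.00y = 0.487
Solving, x = 7.93 × 10^-3 mol, y = 7.43 × 10^-3 mol
mass of LiOH = 7.93 × 10^-3 × 23.95 = 0.190 g
% LiOH = 0.190 / 0.487 × 100 = 39.0 %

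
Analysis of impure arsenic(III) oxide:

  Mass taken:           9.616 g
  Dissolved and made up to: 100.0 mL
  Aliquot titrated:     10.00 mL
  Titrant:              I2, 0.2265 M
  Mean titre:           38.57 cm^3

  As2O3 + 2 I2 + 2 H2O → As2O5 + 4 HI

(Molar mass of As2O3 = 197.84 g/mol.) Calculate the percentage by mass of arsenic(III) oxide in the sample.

n(I2) per titration = 0.03857 × 0.2265 = 8.736 × 10^-3 mol
From the 1:2 ratio, n(As2O3) in each aliquot = 1/2 × 8.736 × 10^-3 = 4.368 × 10^-3 mol
n(As2O3) in the whole flask = 4.368 × 10^-3 × 100.0/10.00 = 0.04368 mol
mass of As2O3 = 0.04368 × 197.84 = 8.642 g
% As2O3 = 8.642 / 9.616 × 100 = 89.87 %

89.87 %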